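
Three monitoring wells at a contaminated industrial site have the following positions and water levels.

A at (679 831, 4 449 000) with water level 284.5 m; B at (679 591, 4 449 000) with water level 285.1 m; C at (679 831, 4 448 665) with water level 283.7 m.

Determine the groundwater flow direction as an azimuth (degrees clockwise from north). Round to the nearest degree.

∂h/∂x = (285.1 − 284.5) / (679591 − 679831) = -0.002500
∂h/∂y = (283.7 − 284.5) / (4448665 − 4449000) = +0.002388
Flow direction (−∇h) has components (+0.002500 E, -0.002388 N).
Azimuth = atan2(E, N) = atan2(+0.002500, -0.002388) = 133.7° ≈ 134°.

134°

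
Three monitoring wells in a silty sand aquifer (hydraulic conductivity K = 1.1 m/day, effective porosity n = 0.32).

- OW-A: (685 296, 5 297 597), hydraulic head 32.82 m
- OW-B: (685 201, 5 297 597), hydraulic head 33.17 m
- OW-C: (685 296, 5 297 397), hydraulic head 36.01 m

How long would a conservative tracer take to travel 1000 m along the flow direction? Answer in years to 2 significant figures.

49 years

∂h/∂x = (33.17 − 32.82) / (685201 − 685296) = -0.003684
∂h/∂y = (36.01 − 32.82) / (5297397 − 5297597) = -0.01595
|∇h| = √(-0.003684² + -0.01595²) = 0.01637
Seepage velocity v = K·i/n = 1.1 × 0.01637 / 0.32 = 0.05627 m/day.
t = 1000 / 0.05627 = 1.777e+04 days = 48.7 years.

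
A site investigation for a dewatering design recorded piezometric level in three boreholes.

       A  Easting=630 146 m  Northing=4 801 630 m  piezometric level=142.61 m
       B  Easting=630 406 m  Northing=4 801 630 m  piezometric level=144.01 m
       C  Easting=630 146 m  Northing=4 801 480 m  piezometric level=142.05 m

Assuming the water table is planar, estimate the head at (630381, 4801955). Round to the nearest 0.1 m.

∂h/∂x = (144.01 − 142.61) / (630406 − 630146) = +0.005385
∂h/∂y = (142.05 − 142.61) / (4801480 − 4801630) = +0.003733
h(630381, 4801955) = 142.61 + (+0.005385)·(235) + (+0.003733)·(325) = 142.61 +1.265 +1.213 = 145.089 m.

145.1 m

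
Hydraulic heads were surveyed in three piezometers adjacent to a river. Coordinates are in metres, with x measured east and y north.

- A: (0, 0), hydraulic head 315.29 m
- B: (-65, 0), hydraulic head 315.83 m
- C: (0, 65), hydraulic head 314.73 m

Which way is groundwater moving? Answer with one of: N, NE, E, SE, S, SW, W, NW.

∂h/∂x = (315.83 − 315.29) / (-65 − 0) = -0.008308
∂h/∂y = (314.73 − 315.29) / (65 − 0) = -0.008615
Flow = −∇h = (+0.008308 east, +0.008615 north), which points northeast.

NE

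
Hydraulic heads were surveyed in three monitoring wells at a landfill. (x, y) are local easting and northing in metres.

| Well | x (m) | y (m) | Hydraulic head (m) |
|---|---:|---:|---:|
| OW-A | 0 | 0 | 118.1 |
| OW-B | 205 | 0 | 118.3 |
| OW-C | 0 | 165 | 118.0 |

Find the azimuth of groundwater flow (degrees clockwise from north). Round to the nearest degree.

302°

∂h/∂x = (118.3 − 118.1) / (205 − 0) = +0.0009756
∂h/∂y = (118.0 − 118.1) / (165 − 0) = -0.0006061
Flow direction (−∇h) has components (-0.0009756 E, +0.0006061 N).
Azimuth = atan2(E, N) = atan2(-0.0009756, +0.0006061) = 301.8° ≈ 302°.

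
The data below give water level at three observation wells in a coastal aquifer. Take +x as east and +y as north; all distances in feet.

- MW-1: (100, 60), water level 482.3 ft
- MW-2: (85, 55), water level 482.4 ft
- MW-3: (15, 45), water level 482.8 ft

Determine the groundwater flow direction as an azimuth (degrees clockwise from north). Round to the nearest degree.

045°

Taking MW-1 as reference: MW-2−MW-1 = (-15, -5, +0.1); MW-3−MW-1 = (-85, -15, +0.5).
Solve a·Δx + b·Δy = Δh: det = (-15)·(-15) − (-85)·(-5) = -200.
∂h/∂x = [(+0.1)·(-15) − (+0.5)·(-5)] / -200 = -0.005000
∂h/∂y = [(-15)·(+0.5) − (-85)·(+0.1)] / -200 = -0.005000
Flow direction (−∇h) has components (+0.005000 E, +0.005000 N).
Azimuth = atan2(E, N) = atan2(+0.005000, +0.005000) = 45.0° ≈ 045°.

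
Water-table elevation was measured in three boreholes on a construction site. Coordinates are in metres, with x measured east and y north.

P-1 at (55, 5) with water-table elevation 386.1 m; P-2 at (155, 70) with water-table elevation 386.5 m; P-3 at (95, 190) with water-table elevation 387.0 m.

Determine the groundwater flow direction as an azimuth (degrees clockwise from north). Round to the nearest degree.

192°

Three-point gradient (reference P-1): Δ to P-2 = (100, 65, +0.4), Δ to P-3 = (40, 185, +0.9).
∂h/∂x = +0.0009748, ∂h/∂y = +0.004654 (det = 15900).
Flow direction (−∇h) has components (-0.0009748 E, -0.004654 N).
Azimuth = atan2(E, N) = atan2(-0.0009748, -0.004654) = 191.8° ≈ 192°.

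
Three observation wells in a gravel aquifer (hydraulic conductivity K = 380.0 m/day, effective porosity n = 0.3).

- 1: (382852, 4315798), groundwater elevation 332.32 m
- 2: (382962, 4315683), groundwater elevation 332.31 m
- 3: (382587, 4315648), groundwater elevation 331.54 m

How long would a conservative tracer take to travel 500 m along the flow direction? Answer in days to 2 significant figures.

Taking 1 as reference: 2−1 = (110, -115, -0.01); 3−1 = (-265, -150, -0.78).
Determinant of the coordinate differences = 110·(-150) − (-265)·(-115) = -46975.
∂h/∂x = [(-0.01)·(-150) − (-0.78)·(-115)] / -46975 = +0.001878
∂h/∂y = [110·(-0.78) − (-265)·(-0.01)] / -46975 = +0.001883
|∇h| = √(0.001878² + 0.001883²) = 0.002659
Seepage velocity v = K·i/n = 380.0 × 0.002659 / 0.3 = 3.368 m/day.
t = 500 / 3.368 = 148.5 days.

150 days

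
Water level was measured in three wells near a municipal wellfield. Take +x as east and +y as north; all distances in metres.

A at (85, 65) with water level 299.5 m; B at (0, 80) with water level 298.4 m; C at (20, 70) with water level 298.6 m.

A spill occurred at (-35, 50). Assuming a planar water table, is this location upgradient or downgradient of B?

Differences from A: to B (Δx, Δy, Δh) = (-85, 15, -1.1); to C = (-65, 5, -0.9).
Solve a·Δx + b·Δy = Δh: det = (-85)·5 − (-65)·15 = 550.
∂h/∂x = [(-1.1)·5 − (-0.9)·15] / 550 = +0.01455
∂h/∂y = [(-85)·(-0.9) − (-65)·(-1.1)] / 550 = +0.009091
Head at (-35, 50) = 299.5 + (+0.01455)·(-120) + (+0.009091)·(-15) = 297.62 m.
That is lower than the 298.4 m at B, so the point is downgradient.

downgradient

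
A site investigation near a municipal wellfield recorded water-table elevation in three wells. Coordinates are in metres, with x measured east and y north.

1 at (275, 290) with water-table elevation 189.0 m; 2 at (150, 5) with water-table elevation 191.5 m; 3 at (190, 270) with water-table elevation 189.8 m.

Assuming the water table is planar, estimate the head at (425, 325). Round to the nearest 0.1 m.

187.6 m

Taking 1 as reference: 2−1 = (-125, -285, +2.5); 3−1 = (-85, -20, +0.8).
Solve a·Δx + b·Δy = Δh: det = (-125)·(-20) − (-85)·(-285) = -21725.
∂h/∂x = [(+2.5)·(-20) − (+0.8)·(-285)] / -21725 = -0.008193
∂h/∂y = [(-125)·(+0.8) − (-85)·(+2.5)] / -21725 = -0.005178
h(425, 325) = 189.0 + (-0.008193)·(150) + (-0.005178)·(35) = 189.0 -1.229 -0.181 = 187.590 m.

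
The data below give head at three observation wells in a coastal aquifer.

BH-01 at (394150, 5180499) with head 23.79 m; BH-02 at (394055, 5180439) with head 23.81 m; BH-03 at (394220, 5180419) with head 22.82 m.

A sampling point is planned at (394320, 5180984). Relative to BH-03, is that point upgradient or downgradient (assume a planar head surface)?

Taking BH-01 as reference: BH-02−BH-01 = (-95, -60, +0.02); BH-03−BH-01 = (70, -80, -0.97).
Solve a·Δx + b·Δy = Δh: det = (-95)·(-80) − 70·(-60) = 11800.
∂h/∂x = [(+0.02)·(-80) − (-0.97)·(-60)] / 11800 = -0.005068
∂h/∂y = [(-95)·(-0.97) − 70·(+0.02)] / 11800 = +0.007691
Head at (394320, 5180984) = 23.79 + (-0.005068)·(170) + (+0.007691)·(485) = 26.66 m.
That is higher than the 22.82 m at BH-03, so the point is upgradient.

upgradient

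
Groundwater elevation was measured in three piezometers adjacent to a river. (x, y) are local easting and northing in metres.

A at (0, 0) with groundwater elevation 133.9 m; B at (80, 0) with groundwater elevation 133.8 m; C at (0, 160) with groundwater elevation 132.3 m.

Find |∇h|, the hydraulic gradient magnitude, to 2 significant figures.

∂h/∂x = (133.8 − 133.9) / (80 − 0) = -0.001250
∂h/∂y = (132.3 − 133.9) / (160 − 0) = -0.010000
|∇h| = √(-0.001250² + -0.010000²) = 0.01008

0.010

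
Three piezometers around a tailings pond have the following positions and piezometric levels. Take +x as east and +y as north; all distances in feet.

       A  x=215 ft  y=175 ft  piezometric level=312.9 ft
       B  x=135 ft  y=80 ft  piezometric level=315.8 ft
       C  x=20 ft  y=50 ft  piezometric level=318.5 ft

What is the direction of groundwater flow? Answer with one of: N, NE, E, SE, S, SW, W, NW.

With h = a·x + b·y + c and A as origin, the differences give:
  (-80)·a + (-95)·b = +2.9
  (-195)·a + (-125)·b = +5.6
Eliminate b (×(-125) and ×(-95), subtract): -8525·a = 169.50 → a = ∂h/∂x = -0.01988
Back-substitute: b = ∂h/∂y = -0.01378.
Flow = −∇h = (+0.01988 east, +0.01378 north), which points northeast.

NE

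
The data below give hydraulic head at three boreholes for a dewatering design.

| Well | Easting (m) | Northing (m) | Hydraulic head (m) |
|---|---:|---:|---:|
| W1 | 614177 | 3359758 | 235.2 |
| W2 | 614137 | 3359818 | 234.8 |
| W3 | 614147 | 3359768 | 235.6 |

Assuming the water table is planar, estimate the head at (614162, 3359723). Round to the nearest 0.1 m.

Three-point gradient (reference W1): Δ to W2 = (-40, 60, -0.4), Δ to W3 = (-30, 10, +0.4).
∂h/∂x = -0.02000, ∂h/∂y = -0.02000 (det = 1400).
h(614162, 3359723) = 235.2 + (-0.02000)·(-15) + (-0.02000)·(-35) = 235.2 +0.300 +0.700 = 236.200 m.

236.2 m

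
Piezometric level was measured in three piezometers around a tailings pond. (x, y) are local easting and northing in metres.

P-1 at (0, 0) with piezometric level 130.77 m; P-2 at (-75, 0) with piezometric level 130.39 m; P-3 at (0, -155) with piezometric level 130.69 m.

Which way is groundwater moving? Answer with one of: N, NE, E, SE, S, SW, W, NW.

∂h/∂x = (130.39 − 130.77) / (-75 − 0) = +0.005067
∂h/∂y = (130.69 − 130.77) / (-155 − 0) = +0.0005161
Flow = −∇h = (-0.005067 east, -0.0005161 north), which points west.

W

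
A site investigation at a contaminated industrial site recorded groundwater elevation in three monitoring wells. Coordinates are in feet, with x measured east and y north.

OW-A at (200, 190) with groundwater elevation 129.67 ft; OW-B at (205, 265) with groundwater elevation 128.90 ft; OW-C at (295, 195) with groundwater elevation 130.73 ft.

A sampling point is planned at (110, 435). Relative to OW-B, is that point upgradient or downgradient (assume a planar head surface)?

downgradient

Differences from OW-A: to OW-B (Δx, Δy, Δh) = (5, 75, -0.77); to OW-C = (95, 5, +1.06).
Solve a·Δx + b·Δy = Δh: det = 5·5 − 95·75 = -7100.
∂h/∂x = [(-0.77)·5 − (+1.06)·75] / -7100 = +0.01174
∂h/∂y = [5·(+1.06) − 95·(-0.77)] / -7100 = -0.01105
Head at (110, 435) = 129.67 + (+0.01174)·(-90) + (-0.01105)·(245) = 125.91 ft.
That is lower than the 128.90 ft at OW-B, so the point is downgradient.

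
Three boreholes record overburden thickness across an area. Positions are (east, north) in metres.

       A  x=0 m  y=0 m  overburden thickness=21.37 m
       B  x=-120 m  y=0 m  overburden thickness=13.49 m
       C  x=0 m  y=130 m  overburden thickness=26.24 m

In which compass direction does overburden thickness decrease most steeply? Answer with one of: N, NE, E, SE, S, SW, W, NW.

SW

∂d/∂x = (13.49 − 21.37) / (-120 − 0) = +0.06567
∂d/∂y = (26.24 − 21.37) / (130 − 0) = +0.03746
Steepest decrease is along −∇f = (-0.06567 E, -0.03746 N) → southwest.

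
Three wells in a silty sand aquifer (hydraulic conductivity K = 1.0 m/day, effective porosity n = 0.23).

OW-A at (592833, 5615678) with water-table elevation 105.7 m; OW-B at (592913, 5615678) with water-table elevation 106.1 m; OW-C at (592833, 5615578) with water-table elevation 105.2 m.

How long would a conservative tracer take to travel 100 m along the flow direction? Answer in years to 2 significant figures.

∂h/∂x = (106.1 − 105.7) / (592913 − 592833) = +0.005000
∂h/∂y = (105.2 − 105.7) / (5615578 − 5615678) = +0.005000
|∇h| = √(0.005000² + 0.005000²) = 0.007071
Seepage velocity v = K·i/n = 1.0 × 0.007071 / 0.23 = 0.03074 m/day.
t = 100 / 0.03074 = 3253 days = 8.91 years.

8.9 years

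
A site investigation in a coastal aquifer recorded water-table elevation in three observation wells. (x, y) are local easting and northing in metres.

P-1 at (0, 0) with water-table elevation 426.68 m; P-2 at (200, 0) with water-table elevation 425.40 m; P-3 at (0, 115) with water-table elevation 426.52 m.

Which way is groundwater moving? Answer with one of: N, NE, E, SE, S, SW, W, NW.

E

∂h/∂x = (425.40 − 426.68) / (200 − 0) = -0.006400
∂h/∂y = (426.52 − 426.68) / (115 − 0) = -0.001391
Flow = −∇h = (+0.006400 east, +0.001391 north), which points east.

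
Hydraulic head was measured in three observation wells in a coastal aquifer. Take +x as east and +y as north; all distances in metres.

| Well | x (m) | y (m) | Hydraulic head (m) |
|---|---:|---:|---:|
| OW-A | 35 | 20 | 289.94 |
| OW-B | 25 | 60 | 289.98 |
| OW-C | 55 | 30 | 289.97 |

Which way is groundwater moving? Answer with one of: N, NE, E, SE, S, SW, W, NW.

SW

Three-point gradient (reference OW-A): Δ to OW-B = (-10, 40, +0.04), Δ to OW-C = (20, 10, +0.03).
∂h/∂x = +0.0008889, ∂h/∂y = +0.001222 (det = -900).
Flow = −∇h = (-0.0008889 east, -0.001222 north), which points southwest.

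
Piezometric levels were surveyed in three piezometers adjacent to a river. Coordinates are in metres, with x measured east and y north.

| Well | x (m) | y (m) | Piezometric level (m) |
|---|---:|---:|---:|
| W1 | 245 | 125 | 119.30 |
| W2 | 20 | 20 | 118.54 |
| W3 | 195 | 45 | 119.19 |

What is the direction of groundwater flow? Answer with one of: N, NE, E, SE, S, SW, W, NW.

Differences from W1: to W2 (Δx, Δy, Δh) = (-225, -105, -0.76); to W3 = (-50, -80, -0.11).
Determinant of the coordinate differences = (-225)·(-80) − (-50)·(-105) = 12750.
∂h/∂x = [(-0.76)·(-80) − (-0.11)·(-105)] / 12750 = +0.003863
∂h/∂y = [(-225)·(-0.11) − (-50)·(-0.76)] / 12750 = -0.001039
Flow = −∇h = (-0.003863 east, +0.001039 north), which points west.

W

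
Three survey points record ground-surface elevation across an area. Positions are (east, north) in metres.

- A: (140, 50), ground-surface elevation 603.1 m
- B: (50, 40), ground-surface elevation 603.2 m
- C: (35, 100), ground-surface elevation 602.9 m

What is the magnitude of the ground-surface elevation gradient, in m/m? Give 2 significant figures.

Differences from A: to B (Δx, Δy, Δh) = (-90, -10, +0.1); to C = (-105, 50, -0.2).
Determinant of the coordinate differences = (-90)·50 − (-105)·(-10) = -5550.
∂z/∂x = [(+0.1)·50 − (-0.2)·(-10)] / -5550 = -0.0005405
∂z/∂y = [(-90)·(-0.2) − (-105)·(+0.1)] / -5550 = -0.005135
|∇f| = √(-0.0005405² + -0.005135²) = 0.005163 m/m

0.0052 m/m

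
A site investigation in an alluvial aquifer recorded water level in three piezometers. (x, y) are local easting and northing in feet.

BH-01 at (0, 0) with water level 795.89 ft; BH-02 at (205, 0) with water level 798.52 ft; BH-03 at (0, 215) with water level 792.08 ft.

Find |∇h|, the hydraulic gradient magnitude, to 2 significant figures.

∂h/∂x = (798.52 − 795.89) / (205 − 0) = +0.01283
∂h/∂y = (792.08 − 795.89) / (215 − 0) = -0.01772
|∇h| = √(0.01283² + -0.01772²) = 0.02188

0.022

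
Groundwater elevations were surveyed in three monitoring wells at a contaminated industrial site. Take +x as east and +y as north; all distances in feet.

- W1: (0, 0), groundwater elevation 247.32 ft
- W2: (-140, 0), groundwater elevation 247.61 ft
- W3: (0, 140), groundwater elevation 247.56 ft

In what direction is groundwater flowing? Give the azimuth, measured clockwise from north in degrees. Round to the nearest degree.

130°

∂h/∂x = (247.61 − 247.32) / (-140 − 0) = -0.002071
∂h/∂y = (247.56 − 247.32) / (140 − 0) = +0.001714
Flow direction (−∇h) has components (+0.002071 E, -0.001714 N).
Azimuth = atan2(E, N) = atan2(+0.002071, -0.001714) = 129.6° ≈ 130°.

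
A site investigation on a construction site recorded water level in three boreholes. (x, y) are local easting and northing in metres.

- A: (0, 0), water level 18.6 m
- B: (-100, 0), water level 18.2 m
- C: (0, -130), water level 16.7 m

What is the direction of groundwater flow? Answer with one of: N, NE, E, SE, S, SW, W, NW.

∂h/∂x = (18.2 − 18.6) / (-100 − 0) = +0.004000
∂h/∂y = (16.7 − 18.6) / (-130 − 0) = +0.01462
Flow = −∇h = (-0.004000 east, -0.01462 north), which points south.

S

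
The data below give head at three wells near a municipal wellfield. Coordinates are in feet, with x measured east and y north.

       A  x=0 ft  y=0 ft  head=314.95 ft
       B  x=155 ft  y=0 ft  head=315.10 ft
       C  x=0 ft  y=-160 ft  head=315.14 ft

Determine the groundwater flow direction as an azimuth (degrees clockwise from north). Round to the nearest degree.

321°

∂h/∂x = (315.10 − 314.95) / (155 − 0) = +0.0009677
∂h/∂y = (315.14 − 314.95) / (-160 − 0) = -0.001187
Flow direction (−∇h) has components (-0.0009677 E, +0.001187 N).
Azimuth = atan2(E, N) = atan2(-0.0009677, +0.001187) = 320.8° ≈ 321°.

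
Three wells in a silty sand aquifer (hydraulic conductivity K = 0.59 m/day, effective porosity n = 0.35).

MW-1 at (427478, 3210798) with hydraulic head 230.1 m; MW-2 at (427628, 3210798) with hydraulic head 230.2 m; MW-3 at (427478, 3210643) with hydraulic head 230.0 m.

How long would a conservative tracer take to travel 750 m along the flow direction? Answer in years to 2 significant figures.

1300 years

∂h/∂x = (230.2 − 230.1) / (427628 − 427478) = +0.0006667
∂h/∂y = (230.0 − 230.1) / (3210643 − 3210798) = +0.0006452
|∇h| = √(0.0006667² + 0.0006452²) = 0.0009278
Seepage velocity v = K·i/n = 0.59 × 0.0009278 / 0.35 = 0.001564 m/day.
t = 750 / 0.001564 = 4.795e+05 days = 1.31e+03 years.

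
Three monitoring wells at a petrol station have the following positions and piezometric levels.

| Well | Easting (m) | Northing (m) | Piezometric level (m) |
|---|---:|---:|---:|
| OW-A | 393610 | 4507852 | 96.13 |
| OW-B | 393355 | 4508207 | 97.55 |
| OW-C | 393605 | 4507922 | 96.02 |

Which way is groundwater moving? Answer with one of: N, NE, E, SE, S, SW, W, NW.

Differences from OW-A: to OW-B (Δx, Δy, Δh) = (-255, 355, +1.42); to OW-C = (-5, 70, -0.11).
Determinant of the coordinate differences = (-255)·70 − (-5)·355 = -16075.
∂h/∂x = [(+1.42)·70 − (-0.11)·355] / -16075 = -0.008613
∂h/∂y = [(-255)·(-0.11) − (-5)·(+1.42)] / -16075 = -0.002187
Flow = −∇h = (+0.008613 east, +0.002187 north), which points east.

E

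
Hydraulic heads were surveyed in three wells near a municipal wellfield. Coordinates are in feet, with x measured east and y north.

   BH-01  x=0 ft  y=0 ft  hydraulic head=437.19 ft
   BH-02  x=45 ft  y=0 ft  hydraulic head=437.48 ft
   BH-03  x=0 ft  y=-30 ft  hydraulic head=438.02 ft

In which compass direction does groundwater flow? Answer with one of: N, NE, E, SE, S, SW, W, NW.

N

∂h/∂x = (437.48 − 437.19) / (45 − 0) = +0.006444
∂h/∂y = (438.02 − 437.19) / (-30 − 0) = -0.02767
Flow = −∇h = (-0.006444 east, +0.02767 north), which points north.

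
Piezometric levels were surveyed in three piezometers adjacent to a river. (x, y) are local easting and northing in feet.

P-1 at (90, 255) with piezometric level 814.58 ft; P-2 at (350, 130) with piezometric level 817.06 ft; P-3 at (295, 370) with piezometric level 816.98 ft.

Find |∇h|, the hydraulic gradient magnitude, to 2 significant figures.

0.011

Differences from P-1: to P-2 (Δx, Δy, Δh) = (260, -125, +2.48); to P-3 = (205, 115, +2.40).
Solve a·Δx + b·Δy = Δh: det = 260·115 − 205·(-125) = 55525.
∂h/∂x = [(+2.48)·115 − (+2.40)·(-125)] / 55525 = +0.01054
∂h/∂y = [260·(+2.40) − 205·(+2.48)] / 55525 = +0.002082
|∇h| = √(0.01054² + 0.002082²) = 0.01074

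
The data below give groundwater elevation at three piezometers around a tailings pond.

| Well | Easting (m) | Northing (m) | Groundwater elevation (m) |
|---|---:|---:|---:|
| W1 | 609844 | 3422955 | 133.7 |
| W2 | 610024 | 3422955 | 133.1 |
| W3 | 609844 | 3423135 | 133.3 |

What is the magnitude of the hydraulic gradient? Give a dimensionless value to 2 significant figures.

∂h/∂x = (133.1 − 133.7) / (610024 − 609844) = -0.003333
∂h/∂y = (133.3 − 133.7) / (3423135 − 3422955) = -0.002222
|∇h| = √(-0.003333² + -0.002222²) = 0.004006

0.0040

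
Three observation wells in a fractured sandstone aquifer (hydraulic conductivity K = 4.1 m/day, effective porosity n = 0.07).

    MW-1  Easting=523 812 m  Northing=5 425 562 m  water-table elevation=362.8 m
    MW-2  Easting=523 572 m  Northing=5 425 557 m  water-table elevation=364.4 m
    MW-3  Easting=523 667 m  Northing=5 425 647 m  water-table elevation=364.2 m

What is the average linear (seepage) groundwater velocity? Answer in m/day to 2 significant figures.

With h = a·x + b·y + c and MW-1 as origin, the differences give:
  (-240)·a + (-5)·b = +1.6
  (-145)·a + 85·b = +1.4
Eliminate b (×85 and ×(-5), subtract): -21125·a = 143.00 → a = ∂h/∂x = -0.006769
Back-substitute: b = ∂h/∂y = +0.004923.
|∇h| = √(-0.006769² + 0.004923²) = 0.00837
Seepage velocity v = K·i/n = 4.1 × 0.00837 / 0.07 = 0.4902 m/day.

0.49 m/day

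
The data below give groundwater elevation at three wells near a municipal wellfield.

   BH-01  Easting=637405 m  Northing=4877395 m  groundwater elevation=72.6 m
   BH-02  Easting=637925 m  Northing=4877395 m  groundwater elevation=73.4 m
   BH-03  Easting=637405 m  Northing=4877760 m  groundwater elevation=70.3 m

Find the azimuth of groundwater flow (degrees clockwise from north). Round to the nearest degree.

∂h/∂x = (73.4 − 72.6) / (637925 − 637405) = +0.001538
∂h/∂y = (70.3 − 72.6) / (4877760 − 4877395) = -0.006301
Flow direction (−∇h) has components (-0.001538 E, +0.006301 N).
Azimuth = atan2(E, N) = atan2(-0.001538, +0.006301) = 346.3° ≈ 346°.

346°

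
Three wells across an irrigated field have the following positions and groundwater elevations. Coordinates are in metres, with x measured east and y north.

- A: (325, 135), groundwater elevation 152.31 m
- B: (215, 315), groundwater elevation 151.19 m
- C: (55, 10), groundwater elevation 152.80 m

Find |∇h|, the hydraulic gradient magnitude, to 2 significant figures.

With h = a·x + b·y + c and A as origin, the differences give:
  (-110)·a + 180·b = -1.12
  (-270)·a + (-125)·b = +0.49
Eliminate b (×(-125) and ×180, subtract): 62350·a = 51.800 → a = ∂h/∂x = +0.0008308
Back-substitute: b = ∂h/∂y = -0.005715.
|∇h| = √(0.0008308² + -0.005715²) = 0.005775

0.0058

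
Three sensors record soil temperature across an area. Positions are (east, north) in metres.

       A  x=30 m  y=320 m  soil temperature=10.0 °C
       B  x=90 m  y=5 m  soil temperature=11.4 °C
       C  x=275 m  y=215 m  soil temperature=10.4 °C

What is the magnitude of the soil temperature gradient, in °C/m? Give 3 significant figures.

With T = a·x + b·y + c and A as origin, the differences give:
  60·a + (-315)·b = +1.4
  245·a + (-105)·b = +0.4
Eliminate b (×(-105) and ×(-315), subtract): 70875·a = -21.00 → a = ∂T/∂x = -0.0002963
Back-substitute: b = ∂T/∂y = -0.004501.
|∇f| = √(-0.0002963² + -0.004501²) = 0.004511 °C/m

0.00451 °C/m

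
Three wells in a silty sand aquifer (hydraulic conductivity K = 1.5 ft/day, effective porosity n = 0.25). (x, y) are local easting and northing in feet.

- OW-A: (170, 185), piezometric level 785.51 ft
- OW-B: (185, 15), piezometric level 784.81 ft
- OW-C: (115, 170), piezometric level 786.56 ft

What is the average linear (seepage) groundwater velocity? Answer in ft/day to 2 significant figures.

0.12 ft/day

Three-point gradient (reference OW-A): Δ to OW-B = (15, -170, -0.70), Δ to OW-C = (-55, -15, +1.05).
∂h/∂x = -0.01974, ∂h/∂y = +0.002376 (det = -9575).
|∇h| = √(-0.01974² + 0.002376²) = 0.01988
Seepage velocity v = K·i/n = 1.5 × 0.01988 / 0.25 = 0.1193 ft/day.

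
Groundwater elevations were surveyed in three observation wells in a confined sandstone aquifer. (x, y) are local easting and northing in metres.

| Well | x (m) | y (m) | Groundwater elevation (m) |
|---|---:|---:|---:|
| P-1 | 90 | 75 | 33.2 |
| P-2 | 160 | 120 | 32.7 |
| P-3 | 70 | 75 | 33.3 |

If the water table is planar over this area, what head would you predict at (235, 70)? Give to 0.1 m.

32.5 m

Differences from P-1: to P-2 (Δx, Δy, Δh) = (70, 45, -0.5); to P-3 = (-20, 0, +0.1).
Determinant of the coordinate differences = 70·0 − (-20)·45 = 900.
∂h/∂x = [(-0.5)·0 − (+0.1)·45] / 900 = -0.005000
∂h/∂y = [70·(+0.1) − (-20)·(-0.5)] / 900 = -0.003333
h(235, 70) = 33.2 + (-0.005000)·(145) + (-0.003333)·(-5) = 33.2 -0.725 +0.017 = 32.492 m.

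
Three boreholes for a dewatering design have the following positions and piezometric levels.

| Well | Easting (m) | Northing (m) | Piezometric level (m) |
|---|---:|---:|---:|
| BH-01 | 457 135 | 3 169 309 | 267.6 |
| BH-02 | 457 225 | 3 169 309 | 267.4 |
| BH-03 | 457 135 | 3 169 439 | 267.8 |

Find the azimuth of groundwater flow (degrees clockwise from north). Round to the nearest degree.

125°

∂h/∂x = (267.4 − 267.6) / (457225 − 457135) = -0.002222
∂h/∂y = (267.8 − 267.6) / (3169439 − 3169309) = +0.001538
Flow direction (−∇h) has components (+0.002222 E, -0.001538 N).
Azimuth = atan2(E, N) = atan2(+0.002222, -0.001538) = 124.7° ≈ 125°.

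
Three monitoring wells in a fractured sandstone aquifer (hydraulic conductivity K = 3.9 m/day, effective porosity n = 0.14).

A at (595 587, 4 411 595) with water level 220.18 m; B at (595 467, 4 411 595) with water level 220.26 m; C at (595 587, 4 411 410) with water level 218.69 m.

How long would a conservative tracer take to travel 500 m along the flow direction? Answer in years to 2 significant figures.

∂h/∂x = (220.26 − 220.18) / (595467 − 595587) = -0.0006667
∂h/∂y = (218.69 − 220.18) / (4411410 − 4411595) = +0.008054
|∇h| = √(-0.0006667² + 0.008054²) = 0.008082
Seepage velocity v = K·i/n = 3.9 × 0.008082 / 0.14 = 0.2251 m/day.
t = 500 / 0.2251 = 2221 days = 6.08 years.

6.1 years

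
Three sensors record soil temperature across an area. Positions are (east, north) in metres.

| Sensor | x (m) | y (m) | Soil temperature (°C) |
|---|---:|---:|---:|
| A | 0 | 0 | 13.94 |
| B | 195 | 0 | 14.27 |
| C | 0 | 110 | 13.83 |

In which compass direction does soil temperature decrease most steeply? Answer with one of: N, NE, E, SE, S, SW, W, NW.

NW

∂T/∂x = (14.27 − 13.94) / (195 − 0) = +0.001692
∂T/∂y = (13.83 − 13.94) / (110 − 0) = -0.0010000
Steepest decrease is along −∇f = (-0.001692 E, +0.0010000 N) → northwest.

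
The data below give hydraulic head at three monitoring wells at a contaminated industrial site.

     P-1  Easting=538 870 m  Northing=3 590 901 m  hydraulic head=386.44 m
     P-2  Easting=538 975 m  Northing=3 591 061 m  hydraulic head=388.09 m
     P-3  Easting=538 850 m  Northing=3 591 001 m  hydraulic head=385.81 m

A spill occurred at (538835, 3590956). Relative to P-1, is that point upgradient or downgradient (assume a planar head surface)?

downgradient

Three-point gradient (reference P-1): Δ to P-2 = (105, 160, +1.65), Δ to P-3 = (-20, 100, -0.63).
∂h/∂x = +0.01940, ∂h/∂y = -0.002420 (det = 13700).
Head at (538835, 3590956) = 386.44 + (+0.01940)·(-35) + (-0.002420)·(55) = 385.63 m.
That is lower than the 386.44 m at P-1, so the point is downgradient.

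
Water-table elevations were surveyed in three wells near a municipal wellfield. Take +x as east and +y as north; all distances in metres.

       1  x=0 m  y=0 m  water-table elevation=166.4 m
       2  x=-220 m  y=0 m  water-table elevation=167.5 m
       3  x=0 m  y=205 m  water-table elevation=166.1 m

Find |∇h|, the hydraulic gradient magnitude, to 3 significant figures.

0.00521

∂h/∂x = (167.5 − 166.4) / (-220 − 0) = -0.005000
∂h/∂y = (166.1 − 166.4) / (205 − 0) = -0.001463
|∇h| = √(-0.005000² + -0.001463²) = 0.00521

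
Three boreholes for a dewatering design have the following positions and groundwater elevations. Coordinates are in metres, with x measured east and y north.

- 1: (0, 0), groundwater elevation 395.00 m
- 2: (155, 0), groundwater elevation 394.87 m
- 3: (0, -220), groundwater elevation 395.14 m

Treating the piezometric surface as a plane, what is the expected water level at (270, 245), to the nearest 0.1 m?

∂h/∂x = (394.87 − 395.00) / (155 − 0) = -0.0008387
∂h/∂y = (395.14 − 395.00) / (-220 − 0) = -0.0006364
h(270, 245) = 395.00 + (-0.0008387)·(270) + (-0.0006364)·(245) = 395.00 -0.226 -0.156 = 394.618 m.

394.6 m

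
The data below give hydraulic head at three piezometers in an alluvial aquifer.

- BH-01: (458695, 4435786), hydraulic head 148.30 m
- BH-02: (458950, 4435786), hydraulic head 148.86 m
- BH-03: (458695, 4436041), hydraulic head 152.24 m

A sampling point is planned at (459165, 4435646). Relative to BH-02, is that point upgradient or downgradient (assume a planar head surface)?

∂h/∂x = (148.86 − 148.30) / (458950 − 458695) = +0.002196
∂h/∂y = (152.24 − 148.30) / (4436041 − 4435786) = +0.01545
Head at (459165, 4435646) = 148.30 + (+0.002196)·(470) + (+0.01545)·(-140) = 147.17 m.
That is lower than the 148.86 m at BH-02, so the point is downgradient.

downgradient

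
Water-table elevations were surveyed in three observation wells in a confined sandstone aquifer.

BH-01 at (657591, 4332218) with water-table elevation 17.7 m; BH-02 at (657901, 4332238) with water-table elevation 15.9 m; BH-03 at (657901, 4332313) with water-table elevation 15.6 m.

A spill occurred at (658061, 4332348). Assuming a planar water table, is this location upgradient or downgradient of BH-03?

downgradient

Taking BH-01 as reference: BH-02−BH-01 = (310, 20, -1.8); BH-03−BH-01 = (310, 95, -2.1).
Solve a·Δx + b·Δy = Δh: det = 310·95 − 310·20 = 23250.
∂h/∂x = [(-1.8)·95 − (-2.1)·20] / 23250 = -0.005548
∂h/∂y = [310·(-2.1) − 310·(-1.8)] / 23250 = -0.004000
Head at (658061, 4332348) = 17.7 + (-0.005548)·(470) + (-0.004000)·(130) = 14.57 m.
That is lower than the 15.6 m at BH-03, so the point is downgradient.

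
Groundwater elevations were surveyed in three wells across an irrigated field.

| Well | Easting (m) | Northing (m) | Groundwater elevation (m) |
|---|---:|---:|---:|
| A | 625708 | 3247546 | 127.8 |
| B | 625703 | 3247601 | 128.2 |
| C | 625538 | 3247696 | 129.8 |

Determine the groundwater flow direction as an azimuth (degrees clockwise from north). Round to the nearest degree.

With h = a·x + b·y + c and A as origin, the differences give:
  (-5)·a + 55·b = +0.4
  (-170)·a + 150·b = +2.0
Eliminate b (×150 and ×55, subtract): 8600·a = -50.00 → a = ∂h/∂x = -0.005814
Back-substitute: b = ∂h/∂y = +0.006744.
Flow direction (−∇h) has components (+0.005814 E, -0.006744 N).
Azimuth = atan2(E, N) = atan2(+0.005814, -0.006744) = 139.2° ≈ 139°.

139°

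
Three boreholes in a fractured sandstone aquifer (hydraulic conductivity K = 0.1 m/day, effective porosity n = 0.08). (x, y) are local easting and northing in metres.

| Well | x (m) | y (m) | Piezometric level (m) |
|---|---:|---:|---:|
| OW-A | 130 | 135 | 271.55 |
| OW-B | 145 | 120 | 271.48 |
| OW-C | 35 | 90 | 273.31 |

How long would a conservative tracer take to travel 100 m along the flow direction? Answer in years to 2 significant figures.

13 years

Differences from OW-A: to OW-B (Δx, Δy, Δh) = (15, -15, -0.07); to OW-C = (-95, -45, +1.76).
Determinant of the coordinate differences = 15·(-45) − (-95)·(-15) = -2100.
∂h/∂x = [(-0.07)·(-45) − (+1.76)·(-15)] / -2100 = -0.01407
∂h/∂y = [15·(+1.76) − (-95)·(-0.07)] / -2100 = -0.009405
|∇h| = √(-0.01407² + -0.009405²) = 0.01692
Seepage velocity v = K·i/n = 0.1 × 0.01692 / 0.08 = 0.02115 m/day.
t = 100 / 0.02115 = 4728 days = 12.9 years.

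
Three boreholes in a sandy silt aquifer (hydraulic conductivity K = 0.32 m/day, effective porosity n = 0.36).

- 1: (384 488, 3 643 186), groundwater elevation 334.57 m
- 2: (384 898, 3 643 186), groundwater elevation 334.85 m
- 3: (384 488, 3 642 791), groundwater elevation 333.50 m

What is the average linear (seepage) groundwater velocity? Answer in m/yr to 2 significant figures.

∂h/∂x = (334.85 − 334.57) / (384898 − 384488) = +0.0006829
∂h/∂y = (333.50 − 334.57) / (3642791 − 3643186) = +0.002709
|∇h| = √(0.0006829² + 0.002709²) = 0.002794
Seepage velocity v = K·i/n = 0.32 × 0.002794 / 0.36 = 0.002484 m/day = 0.9073 m/yr.

0.91 m/yr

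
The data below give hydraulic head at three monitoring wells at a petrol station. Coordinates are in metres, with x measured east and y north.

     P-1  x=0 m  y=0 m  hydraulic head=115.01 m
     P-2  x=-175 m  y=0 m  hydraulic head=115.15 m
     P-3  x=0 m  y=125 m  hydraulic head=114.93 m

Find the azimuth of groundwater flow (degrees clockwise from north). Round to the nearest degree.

051°

∂h/∂x = (115.15 − 115.01) / (-175 − 0) = -0.0008000
∂h/∂y = (114.93 − 115.01) / (125 − 0) = -0.0006400
Flow direction (−∇h) has components (+0.0008000 E, +0.0006400 N).
Azimuth = atan2(E, N) = atan2(+0.0008000, +0.0006400) = 51.3° ≈ 051°.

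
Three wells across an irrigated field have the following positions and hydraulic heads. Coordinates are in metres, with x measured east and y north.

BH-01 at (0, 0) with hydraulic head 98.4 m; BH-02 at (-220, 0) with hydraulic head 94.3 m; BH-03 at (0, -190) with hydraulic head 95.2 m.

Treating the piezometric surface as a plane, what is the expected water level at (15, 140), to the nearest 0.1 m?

∂h/∂x = (94.3 − 98.4) / (-220 − 0) = +0.01864
∂h/∂y = (95.2 − 98.4) / (-190 − 0) = +0.01684
h(15, 140) = 98.4 + (+0.01864)·(15) + (+0.01684)·(140) = 98.4 +0.280 +2.358 = 101.037 m.

101.0 m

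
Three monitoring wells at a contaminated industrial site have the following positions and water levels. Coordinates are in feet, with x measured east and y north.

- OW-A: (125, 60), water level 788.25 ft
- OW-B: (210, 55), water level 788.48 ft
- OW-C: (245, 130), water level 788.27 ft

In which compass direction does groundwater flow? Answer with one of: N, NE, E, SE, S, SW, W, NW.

NW

Differences from OW-A: to OW-B (Δx, Δy, Δh) = (85, -5, +0.23); to OW-C = (120, 70, +0.02).
Determinant of the coordinate differences = 85·70 − 120·(-5) = 6550.
∂h/∂x = [(+0.23)·70 − (+0.02)·(-5)] / 6550 = +0.002473
∂h/∂y = [85·(+0.02) − 120·(+0.23)] / 6550 = -0.003954
Flow = −∇h = (-0.002473 east, +0.003954 north), which points northwest.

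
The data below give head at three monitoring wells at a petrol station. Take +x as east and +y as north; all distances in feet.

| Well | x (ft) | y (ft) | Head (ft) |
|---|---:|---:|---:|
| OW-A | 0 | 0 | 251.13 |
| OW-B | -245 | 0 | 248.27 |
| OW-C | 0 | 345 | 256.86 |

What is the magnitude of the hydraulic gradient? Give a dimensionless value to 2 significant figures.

0.020

∂h/∂x = (248.27 − 251.13) / (-245 − 0) = +0.01167
∂h/∂y = (256.86 − 251.13) / (345 − 0) = +0.01661
|∇h| = √(0.01167² + 0.01661²) = 0.0203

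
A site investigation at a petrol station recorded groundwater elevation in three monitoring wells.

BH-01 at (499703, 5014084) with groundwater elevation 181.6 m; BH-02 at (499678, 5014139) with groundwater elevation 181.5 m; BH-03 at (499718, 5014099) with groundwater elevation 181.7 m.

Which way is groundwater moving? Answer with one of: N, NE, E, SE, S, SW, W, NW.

W

With h = a·x + b·y + c and BH-01 as origin, the differences give:
  (-25)·a + 55·b = -0.1
  15·a + 15·b = +0.1
Eliminate b (×15 and ×55, subtract): -1200·a = -7.00 → a = ∂h/∂x = +0.005833
Back-substitute: b = ∂h/∂y = +0.0008333.
Flow = −∇h = (-0.005833 east, -0.0008333 north), which points west.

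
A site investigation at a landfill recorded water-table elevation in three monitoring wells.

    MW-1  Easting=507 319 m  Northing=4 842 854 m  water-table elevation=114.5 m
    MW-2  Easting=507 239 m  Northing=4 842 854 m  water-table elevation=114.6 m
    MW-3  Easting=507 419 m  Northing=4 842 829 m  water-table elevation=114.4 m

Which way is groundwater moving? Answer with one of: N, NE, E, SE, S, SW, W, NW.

Taking MW-1 as reference: MW-2−MW-1 = (-80, 0, +0.1); MW-3−MW-1 = (100, -25, -0.1).
Solve a·Δx + b·Δy = Δh: det = (-80)·(-25) − 100·0 = 2000.
∂h/∂x = [(+0.1)·(-25) − (-0.1)·0] / 2000 = -0.001250
∂h/∂y = [(-80)·(-0.1) − 100·(+0.1)] / 2000 = -0.0010000
Flow = −∇h = (+0.001250 east, +0.0010000 north), which points northeast.

NE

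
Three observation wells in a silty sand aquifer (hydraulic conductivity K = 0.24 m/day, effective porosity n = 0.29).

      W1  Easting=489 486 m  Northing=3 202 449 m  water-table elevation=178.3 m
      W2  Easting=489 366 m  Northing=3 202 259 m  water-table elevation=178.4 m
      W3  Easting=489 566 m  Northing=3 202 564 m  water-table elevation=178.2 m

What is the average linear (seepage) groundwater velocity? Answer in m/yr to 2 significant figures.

Differences from W1: to W2 (Δx, Δy, Δh) = (-120, -190, +0.1); to W3 = (80, 115, -0.1).
Solve a·Δx + b·Δy = Δh: det = (-120)·115 − 80·(-190) = 1400.
∂h/∂x = [(+0.1)·115 − (-0.1)·(-190)] / 1400 = -0.005357
∂h/∂y = [(-120)·(-0.1) − 80·(+0.1)] / 1400 = +0.002857
|∇h| = √(-0.005357² + 0.002857²) = 0.006071
Seepage velocity v = K·i/n = 0.24 × 0.006071 / 0.29 = 0.005024 m/day = 1.835 m/yr.

1.8 m/yr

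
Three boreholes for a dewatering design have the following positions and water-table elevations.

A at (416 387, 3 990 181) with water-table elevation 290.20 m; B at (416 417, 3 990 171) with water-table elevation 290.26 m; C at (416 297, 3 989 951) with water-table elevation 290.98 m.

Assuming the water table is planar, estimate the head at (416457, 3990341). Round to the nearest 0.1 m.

289.7 m

Differences from A: to B (Δx, Δy, Δh) = (30, -10, +0.06); to C = (-90, -230, +0.78).
Solve a·Δx + b·Δy = Δh: det = 30·(-230) − (-90)·(-10) = -7800.
∂h/∂x = [(+0.06)·(-230) − (+0.78)·(-10)] / -7800 = +0.0007692
∂h/∂y = [30·(+0.78) − (-90)·(+0.06)] / -7800 = -0.003692
h(416457, 3990341) = 290.20 + (+0.0007692)·(70) + (-0.003692)·(160) = 290.20 +0.054 -0.591 = 289.663 m.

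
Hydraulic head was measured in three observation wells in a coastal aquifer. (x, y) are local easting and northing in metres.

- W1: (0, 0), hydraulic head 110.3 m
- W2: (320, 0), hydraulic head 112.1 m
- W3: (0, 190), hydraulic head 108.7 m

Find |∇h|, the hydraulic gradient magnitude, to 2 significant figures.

∂h/∂x = (112.1 − 110.3) / (320 − 0) = +0.005625
∂h/∂y = (108.7 − 110.3) / (190 − 0) = -0.008421
|∇h| = √(0.005625² + -0.008421²) = 0.01013

0.010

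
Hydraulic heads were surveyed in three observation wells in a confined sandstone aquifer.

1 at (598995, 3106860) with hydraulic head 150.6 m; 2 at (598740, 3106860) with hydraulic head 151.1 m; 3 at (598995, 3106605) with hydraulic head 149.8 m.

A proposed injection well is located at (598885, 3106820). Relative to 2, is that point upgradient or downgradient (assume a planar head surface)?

∂h/∂x = (151.1 − 150.6) / (598740 − 598995) = -0.001961
∂h/∂y = (149.8 − 150.6) / (3106605 − 3106860) = +0.003137
Head at (598885, 3106820) = 150.6 + (-0.001961)·(-110) + (+0.003137)·(-40) = 150.69 m.
That is lower than the 151.1 m at 2, so the point is downgradient.

downgradient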